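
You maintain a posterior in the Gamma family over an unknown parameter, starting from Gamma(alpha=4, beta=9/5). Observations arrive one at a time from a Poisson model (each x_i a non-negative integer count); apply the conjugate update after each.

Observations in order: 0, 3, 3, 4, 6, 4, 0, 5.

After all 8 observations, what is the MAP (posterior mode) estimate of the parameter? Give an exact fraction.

obs 1: x=0 → posterior Gamma(4, 14/5)
obs 2: x=3 → posterior Gamma(7, 19/5)
obs 3: x=3 → posterior Gamma(10, 24/5)
obs 4: x=4 → posterior Gamma(14, 29/5)
obs 5: x=6 → posterior Gamma(20, 34/5)
obs 6: x=4 → posterior Gamma(24, 39/5)
obs 7: x=0 → posterior Gamma(24, 44/5)
obs 8: x=5 → posterior Gamma(29, 49/5)

20/7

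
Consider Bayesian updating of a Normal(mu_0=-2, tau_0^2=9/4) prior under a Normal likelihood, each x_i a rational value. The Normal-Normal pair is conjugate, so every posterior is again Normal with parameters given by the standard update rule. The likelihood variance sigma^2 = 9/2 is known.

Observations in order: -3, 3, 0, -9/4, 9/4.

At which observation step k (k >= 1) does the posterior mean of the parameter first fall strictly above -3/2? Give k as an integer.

obs 1: x=-3 → posterior Normal(-7/3, 3/2)
obs 2: x=3 → posterior Normal(-1, 9/8)
obs 3: x=0 → posterior Normal(-4/5, 9/10)
obs 4: x=-9/4 → posterior Normal(-25/24, 3/4)
obs 5: x=9/4 → posterior Normal(-4/7, 9/14)

k = 2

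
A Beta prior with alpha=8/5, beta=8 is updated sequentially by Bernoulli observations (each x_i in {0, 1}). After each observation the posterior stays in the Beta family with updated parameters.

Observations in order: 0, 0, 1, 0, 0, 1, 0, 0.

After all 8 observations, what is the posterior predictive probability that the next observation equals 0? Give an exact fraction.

obs 1: x=0 → posterior Beta(8/5, 9)
obs 2: x=0 → posterior Beta(8/5, 10)
obs 3: x=1 → posterior Beta(13/5, 10)
obs 4: x=0 → posterior Beta(13/5, 11)
obs 5: x=0 → posterior Beta(13/5, 12)
obs 6: x=1 → posterior Beta(18/5, 12)
obs 7: x=0 → posterior Beta(18/5, 13)
obs 8: x=0 → posterior Beta(18/5, 14)

35/44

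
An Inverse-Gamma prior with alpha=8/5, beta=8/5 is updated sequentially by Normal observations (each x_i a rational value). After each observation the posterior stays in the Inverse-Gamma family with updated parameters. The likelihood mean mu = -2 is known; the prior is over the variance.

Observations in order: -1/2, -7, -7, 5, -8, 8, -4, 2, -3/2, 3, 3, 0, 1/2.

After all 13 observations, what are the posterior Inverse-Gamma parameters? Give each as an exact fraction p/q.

obs 1: x=-1/2 → posterior Inverse-Gamma(21/10, 109/40)
obs 2: x=-7 → posterior Inverse-Gamma(13/5, 609/40)
obs 3: x=-7 → posterior Inverse-Gamma(31/10, 1109/40)
obs 4: x=5 → posterior Inverse-Gamma(18/5, 2089/40)
obs 5: x=-8 → posterior Inverse-Gamma(41/10, 2809/40)
obs 6: x=8 → posterior Inverse-Gamma(23/5, 4809/40)
obs 7: x=-4 → posterior Inverse-Gamma(51/10, 4889/40)
obs 8: x=2 → posterior Inverse-Gamma(28/5, 5209/40)
obs 9: x=-3/2 → posterior Inverse-Gamma(61/10, 2607/20)
obs 10: x=3 → posterior Inverse-Gamma(33/5, 2857/20)
obs 11: x=3 → posterior Inverse-Gamma(71/10, 3107/20)
obs 12: x=0 → posterior Inverse-Gamma(38/5, 3147/20)
obs 13: x=1/2 → posterior Inverse-Gamma(81/10, 6419/40)

alpha=81/10, beta=6419/40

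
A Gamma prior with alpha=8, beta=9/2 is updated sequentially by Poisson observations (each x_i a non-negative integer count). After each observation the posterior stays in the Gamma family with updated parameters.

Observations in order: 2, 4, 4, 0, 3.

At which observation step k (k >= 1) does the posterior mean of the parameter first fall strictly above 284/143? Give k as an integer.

k = 2

obs 1: x=2 → posterior Gamma(10, 11/2)
obs 2: x=4 → posterior Gamma(14, 13/2)
obs 3: x=4 → posterior Gamma(18, 15/2)
obs 4: x=0 → posterior Gamma(18, 17/2)
obs 5: x=3 → posterior Gamma(21, 19/2)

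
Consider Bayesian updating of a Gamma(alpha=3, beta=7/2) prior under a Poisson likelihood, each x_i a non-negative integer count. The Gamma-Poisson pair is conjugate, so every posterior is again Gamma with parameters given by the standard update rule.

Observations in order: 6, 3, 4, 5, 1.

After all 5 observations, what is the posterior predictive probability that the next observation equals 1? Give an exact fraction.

51680766566930532194858758316/257829627945307727248226067259

obs 1: x=6 → posterior Gamma(9, 9/2)
obs 2: x=3 → posterior Gamma(12, 11/2)
obs 3: x=4 → posterior Gamma(16, 13/2)
obs 4: x=5 → posterior Gamma(21, 15/2)
obs 5: x=1 → posterior Gamma(22, 17/2)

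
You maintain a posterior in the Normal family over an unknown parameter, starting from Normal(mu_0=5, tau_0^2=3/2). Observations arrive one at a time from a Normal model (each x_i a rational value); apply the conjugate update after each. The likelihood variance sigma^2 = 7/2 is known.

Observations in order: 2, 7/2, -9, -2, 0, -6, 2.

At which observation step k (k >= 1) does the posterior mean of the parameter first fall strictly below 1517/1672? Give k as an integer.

k = 5

obs 1: x=2 → posterior Normal(41/10, 21/20)
obs 2: x=7/2 → posterior Normal(103/26, 21/26)
obs 3: x=-9 → posterior Normal(49/32, 21/32)
obs 4: x=-2 → posterior Normal(37/38, 21/38)
obs 5: x=0 → posterior Normal(37/44, 21/44)
obs 6: x=-6 → posterior Normal(1/50, 21/50)
obs 7: x=2 → posterior Normal(13/56, 3/8)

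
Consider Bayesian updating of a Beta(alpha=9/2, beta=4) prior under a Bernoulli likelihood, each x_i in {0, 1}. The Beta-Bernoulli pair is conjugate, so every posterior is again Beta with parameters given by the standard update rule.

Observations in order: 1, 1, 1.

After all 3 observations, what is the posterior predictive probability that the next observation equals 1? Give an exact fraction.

15/23

obs 1: x=1 → posterior Beta(11/2, 4)
obs 2: x=1 → posterior Beta(13/2, 4)
obs 3: x=1 → posterior Beta(15/2, 4)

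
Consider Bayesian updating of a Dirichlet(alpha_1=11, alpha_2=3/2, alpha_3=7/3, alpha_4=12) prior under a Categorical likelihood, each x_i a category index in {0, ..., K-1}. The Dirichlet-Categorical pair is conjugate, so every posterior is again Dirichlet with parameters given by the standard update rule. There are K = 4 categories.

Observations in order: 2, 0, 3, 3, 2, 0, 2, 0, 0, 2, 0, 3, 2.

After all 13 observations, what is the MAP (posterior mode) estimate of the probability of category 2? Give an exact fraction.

obs 1: x=2 → posterior Dirichlet(11, 3/2, 10/3, 12)
obs 2: x=0 → posterior Dirichlet(12, 3/2, 10/3, 12)
obs 3: x=3 → posterior Dirichlet(12, 3/2, 10/3, 13)
obs 4: x=3 → posterior Dirichlet(12, 3/2, 10/3, 14)
obs 5: x=2 → posterior Dirichlet(12, 3/2, 13/3, 14)
obs 6: x=0 → posterior Dirichlet(13, 3/2, 13/3, 14)
obs 7: x=2 → posterior Dirichlet(13, 3/2, 16/3, 14)
obs 8: x=0 → posterior Dirichlet(14, 3/2, 16/3, 14)
obs 9: x=0 → posterior Dirichlet(15, 3/2, 16/3, 14)
obs 10: x=2 → posterior Dirichlet(15, 3/2, 19/3, 14)
obs 11: x=0 → posterior Dirichlet(16, 3/2, 19/3, 14)
obs 12: x=3 → posterior Dirichlet(16, 3/2, 19/3, 15)
obs 13: x=2 → posterior Dirichlet(16, 3/2, 22/3, 15)

38/215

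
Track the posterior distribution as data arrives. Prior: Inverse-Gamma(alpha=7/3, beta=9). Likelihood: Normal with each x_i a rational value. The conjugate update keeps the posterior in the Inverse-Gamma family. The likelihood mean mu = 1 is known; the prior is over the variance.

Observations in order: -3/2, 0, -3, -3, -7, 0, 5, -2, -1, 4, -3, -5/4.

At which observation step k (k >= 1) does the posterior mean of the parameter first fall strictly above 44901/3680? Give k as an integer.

k = 5

obs 1: x=-3/2 → posterior Inverse-Gamma(17/6, 97/8)
obs 2: x=0 → posterior Inverse-Gamma(10/3, 101/8)
obs 3: x=-3 → posterior Inverse-Gamma(23/6, 165/8)
obs 4: x=-3 → posterior Inverse-Gamma(13/3, 229/8)
obs 5: x=-7 → posterior Inverse-Gamma(29/6, 485/8)
obs 6: x=0 → posterior Inverse-Gamma(16/3, 489/8)
obs 7: x=5 → posterior Inverse-Gamma(35/6, 553/8)
obs 8: x=-2 → posterior Inverse-Gamma(19/3, 589/8)
obs 9: x=-1 → posterior Inverse-Gamma(41/6, 605/8)
obs 10: x=4 → posterior Inverse-Gamma(22/3, 641/8)
obs 11: x=-3 → posterior Inverse-Gamma(47/6, 705/8)
obs 12: x=-5/4 → posterior Inverse-Gamma(25/3, 2901/32)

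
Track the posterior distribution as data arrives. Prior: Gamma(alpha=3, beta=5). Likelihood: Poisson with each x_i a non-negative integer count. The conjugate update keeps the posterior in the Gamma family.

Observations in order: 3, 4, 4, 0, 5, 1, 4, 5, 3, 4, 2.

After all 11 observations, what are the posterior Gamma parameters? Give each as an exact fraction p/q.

alpha=38, beta=16

obs 1: x=3 → posterior Gamma(6, 6)
obs 2: x=4 → posterior Gamma(10, 7)
obs 3: x=4 → posterior Gamma(14, 8)
obs 4: x=0 → posterior Gamma(14, 9)
obs 5: x=5 → posterior Gamma(19, 10)
obs 6: x=1 → posterior Gamma(20, 11)
obs 7: x=4 → posterior Gamma(24, 12)
obs 8: x=5 → posterior Gamma(29, 13)
obs 9: x=3 → posterior Gamma(32, 14)
obs 10: x=4 → posterior Gamma(36, 15)
obs 11: x=2 → posterior Gamma(38, 16)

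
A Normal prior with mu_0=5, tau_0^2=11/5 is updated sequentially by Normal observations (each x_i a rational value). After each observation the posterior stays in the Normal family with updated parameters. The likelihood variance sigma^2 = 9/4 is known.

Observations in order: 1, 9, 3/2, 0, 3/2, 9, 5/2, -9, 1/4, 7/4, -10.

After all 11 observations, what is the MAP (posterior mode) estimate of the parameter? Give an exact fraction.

obs 1: x=1 → posterior Normal(269/89, 99/89)
obs 2: x=9 → posterior Normal(5, 99/133)
obs 3: x=3/2 → posterior Normal(731/177, 33/59)
obs 4: x=0 → posterior Normal(43/13, 99/221)
obs 5: x=3/2 → posterior Normal(797/265, 99/265)
obs 6: x=9 → posterior Normal(1193/309, 33/103)
obs 7: x=5/2 → posterior Normal(1303/353, 99/353)
obs 8: x=-9 → posterior Normal(907/397, 99/397)
obs 9: x=1/4 → posterior Normal(102/49, 11/49)
obs 10: x=7/4 → posterior Normal(199/97, 99/485)
obs 11: x=-10 → posterior Normal(555/529, 99/529)

555/529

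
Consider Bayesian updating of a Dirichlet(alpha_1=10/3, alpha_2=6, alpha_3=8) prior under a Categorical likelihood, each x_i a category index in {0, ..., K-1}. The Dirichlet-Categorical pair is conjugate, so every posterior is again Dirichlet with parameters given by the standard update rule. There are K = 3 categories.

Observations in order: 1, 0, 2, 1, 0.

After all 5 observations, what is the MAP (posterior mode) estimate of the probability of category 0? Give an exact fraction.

13/58

obs 1: x=1 → posterior Dirichlet(10/3, 7, 8)
obs 2: x=0 → posterior Dirichlet(13/3, 7, 8)
obs 3: x=2 → posterior Dirichlet(13/3, 7, 9)
obs 4: x=1 → posterior Dirichlet(13/3, 8, 9)
obs 5: x=0 → posterior Dirichlet(16/3, 8, 9)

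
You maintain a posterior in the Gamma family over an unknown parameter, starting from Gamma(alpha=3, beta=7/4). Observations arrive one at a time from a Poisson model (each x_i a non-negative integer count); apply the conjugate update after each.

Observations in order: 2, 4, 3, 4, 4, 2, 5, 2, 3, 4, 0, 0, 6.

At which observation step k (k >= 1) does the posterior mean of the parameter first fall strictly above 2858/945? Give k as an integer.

k = 7

obs 1: x=2 → posterior Gamma(5, 11/4)
obs 2: x=4 → posterior Gamma(9, 15/4)
obs 3: x=3 → posterior Gamma(12, 19/4)
obs 4: x=4 → posterior Gamma(16, 23/4)
obs 5: x=4 → posterior Gamma(20, 27/4)
obs 6: x=2 → posterior Gamma(22, 31/4)
obs 7: x=5 → posterior Gamma(27, 35/4)
obs 8: x=2 → posterior Gamma(29, 39/4)
obs 9: x=3 → posterior Gamma(32, 43/4)
obs 10: x=4 → posterior Gamma(36, 47/4)
obs 11: x=0 → posterior Gamma(36, 51/4)
obs 12: x=0 → posterior Gamma(36, 55/4)
obs 13: x=6 → posterior Gamma(42, 59/4)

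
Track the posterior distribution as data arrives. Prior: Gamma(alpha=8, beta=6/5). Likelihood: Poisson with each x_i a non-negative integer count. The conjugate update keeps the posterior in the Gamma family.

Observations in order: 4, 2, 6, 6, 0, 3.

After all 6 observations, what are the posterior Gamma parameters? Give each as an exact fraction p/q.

obs 1: x=4 → posterior Gamma(12, 11/5)
obs 2: x=2 → posterior Gamma(14, 16/5)
obs 3: x=6 → posterior Gamma(20, 21/5)
obs 4: x=6 → posterior Gamma(26, 26/5)
obs 5: x=0 → posterior Gamma(26, 31/5)
obs 6: x=3 → posterior Gamma(29, 36/5)

alpha=29, beta=36/5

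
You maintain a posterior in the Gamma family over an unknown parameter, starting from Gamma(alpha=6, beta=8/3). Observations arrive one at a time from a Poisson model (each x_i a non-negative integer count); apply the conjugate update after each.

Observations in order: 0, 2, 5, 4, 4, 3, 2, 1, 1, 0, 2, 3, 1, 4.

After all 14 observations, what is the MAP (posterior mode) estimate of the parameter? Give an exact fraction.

obs 1: x=0 → posterior Gamma(6, 11/3)
obs 2: x=2 → posterior Gamma(8, 14/3)
obs 3: x=5 → posterior Gamma(13, 17/3)
obs 4: x=4 → posterior Gamma(17, 20/3)
obs 5: x=4 → posterior Gamma(21, 23/3)
obs 6: x=3 → posterior Gamma(24, 26/3)
obs 7: x=2 → posterior Gamma(26, 29/3)
obs 8: x=1 → posterior Gamma(27, 32/3)
obs 9: x=1 → posterior Gamma(28, 35/3)
obs 10: x=0 → posterior Gamma(28, 38/3)
obs 11: x=2 → posterior Gamma(30, 41/3)
obs 12: x=3 → posterior Gamma(33, 44/3)
obs 13: x=1 → posterior Gamma(34, 47/3)
obs 14: x=4 → posterior Gamma(38, 50/3)

111/50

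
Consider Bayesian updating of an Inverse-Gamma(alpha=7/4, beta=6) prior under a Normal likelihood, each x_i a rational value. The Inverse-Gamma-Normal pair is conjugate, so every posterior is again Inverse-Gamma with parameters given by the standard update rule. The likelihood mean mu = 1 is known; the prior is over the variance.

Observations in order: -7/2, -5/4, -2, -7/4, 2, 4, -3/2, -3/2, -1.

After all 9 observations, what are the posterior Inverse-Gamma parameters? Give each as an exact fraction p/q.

obs 1: x=-7/2 → posterior Inverse-Gamma(9/4, 129/8)
obs 2: x=-5/4 → posterior Inverse-Gamma(11/4, 597/32)
obs 3: x=-2 → posterior Inverse-Gamma(13/4, 741/32)
obs 4: x=-7/4 → posterior Inverse-Gamma(15/4, 431/16)
obs 5: x=2 → posterior Inverse-Gamma(17/4, 439/16)
obs 6: x=4 → posterior Inverse-Gamma(19/4, 511/16)
obs 7: x=-3/2 → posterior Inverse-Gamma(21/4, 561/16)
obs 8: x=-3/2 → posterior Inverse-Gamma(23/4, 611/16)
obs 9: x=-1 → posterior Inverse-Gamma(25/4, 643/16)

alpha=25/4, beta=643/16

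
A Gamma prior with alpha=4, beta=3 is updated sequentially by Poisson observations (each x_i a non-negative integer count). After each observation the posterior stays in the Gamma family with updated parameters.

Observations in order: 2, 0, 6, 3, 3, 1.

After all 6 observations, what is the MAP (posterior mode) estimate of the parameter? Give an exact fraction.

2

obs 1: x=2 → posterior Gamma(6, 4)
obs 2: x=0 → posterior Gamma(6, 5)
obs 3: x=6 → posterior Gamma(12, 6)
obs 4: x=3 → posterior Gamma(15, 7)
obs 5: x=3 → posterior Gamma(18, 8)
obs 6: x=1 → posterior Gamma(19, 9)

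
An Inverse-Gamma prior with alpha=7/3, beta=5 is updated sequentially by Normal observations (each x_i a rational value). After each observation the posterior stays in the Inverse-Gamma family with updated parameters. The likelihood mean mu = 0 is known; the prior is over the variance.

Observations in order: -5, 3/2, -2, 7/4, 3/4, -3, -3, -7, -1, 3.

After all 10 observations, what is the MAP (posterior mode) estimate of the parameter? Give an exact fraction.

117/16

obs 1: x=-5 → posterior Inverse-Gamma(17/6, 35/2)
obs 2: x=3/2 → posterior Inverse-Gamma(10/3, 149/8)
obs 3: x=-2 → posterior Inverse-Gamma(23/6, 165/8)
obs 4: x=7/4 → posterior Inverse-Gamma(13/3, 709/32)
obs 5: x=3/4 → posterior Inverse-Gamma(29/6, 359/16)
obs 6: x=-3 → posterior Inverse-Gamma(16/3, 431/16)
obs 7: x=-3 → posterior Inverse-Gamma(35/6, 503/16)
obs 8: x=-7 → posterior Inverse-Gamma(19/3, 895/16)
obs 9: x=-1 → posterior Inverse-Gamma(41/6, 903/16)
obs 10: x=3 → posterior Inverse-Gamma(22/3, 975/16)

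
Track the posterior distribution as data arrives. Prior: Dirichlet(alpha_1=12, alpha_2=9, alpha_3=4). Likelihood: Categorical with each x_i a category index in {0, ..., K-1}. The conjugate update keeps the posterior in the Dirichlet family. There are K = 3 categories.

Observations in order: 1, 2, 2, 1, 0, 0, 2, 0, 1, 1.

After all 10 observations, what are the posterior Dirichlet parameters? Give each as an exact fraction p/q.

alpha_1=15, alpha_2=13, alpha_3=7

obs 1: x=1 → posterior Dirichlet(12, 10, 4)
obs 2: x=2 → posterior Dirichlet(12, 10, 5)
obs 3: x=2 → posterior Dirichlet(12, 10, 6)
obs 4: x=1 → posterior Dirichlet(12, 11, 6)
obs 5: x=0 → posterior Dirichlet(13, 11, 6)
obs 6: x=0 → posterior Dirichlet(14, 11, 6)
obs 7: x=2 → posterior Dirichlet(14, 11, 7)
obs 8: x=0 → posterior Dirichlet(15, 11, 7)
obs 9: x=1 → posterior Dirichlet(15, 12, 7)
obs 10: x=1 → posterior Dirichlet(15, 13, 7)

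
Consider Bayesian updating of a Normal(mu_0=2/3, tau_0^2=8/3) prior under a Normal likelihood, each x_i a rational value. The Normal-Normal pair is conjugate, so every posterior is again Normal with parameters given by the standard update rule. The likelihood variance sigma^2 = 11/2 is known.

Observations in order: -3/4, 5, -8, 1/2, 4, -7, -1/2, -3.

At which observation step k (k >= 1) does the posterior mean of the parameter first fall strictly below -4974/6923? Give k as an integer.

obs 1: x=-3/4 → posterior Normal(10/49, 88/49)
obs 2: x=5 → posterior Normal(18/13, 88/65)
obs 3: x=-8 → posterior Normal(-38/81, 88/81)
obs 4: x=1/2 → posterior Normal(-30/97, 88/97)
obs 5: x=4 → posterior Normal(34/113, 88/113)
obs 6: x=-7 → posterior Normal(-26/43, 88/129)
obs 7: x=-1/2 → posterior Normal(-86/145, 88/145)
obs 8: x=-3 → posterior Normal(-134/161, 88/161)

k = 8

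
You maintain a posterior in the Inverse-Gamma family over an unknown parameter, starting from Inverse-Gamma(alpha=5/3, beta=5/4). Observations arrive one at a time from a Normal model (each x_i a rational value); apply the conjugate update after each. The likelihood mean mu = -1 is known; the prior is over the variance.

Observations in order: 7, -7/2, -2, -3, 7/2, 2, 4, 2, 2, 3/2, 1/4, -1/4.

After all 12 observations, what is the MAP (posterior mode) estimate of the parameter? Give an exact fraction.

3801/416

obs 1: x=7 → posterior Inverse-Gamma(13/6, 133/4)
obs 2: x=-7/2 → posterior Inverse-Gamma(8/3, 291/8)
obs 3: x=-2 → posterior Inverse-Gamma(19/6, 295/8)
obs 4: x=-3 → posterior Inverse-Gamma(11/3, 311/8)
obs 5: x=7/2 → posterior Inverse-Gamma(25/6, 49)
obs 6: x=2 → posterior Inverse-Gamma(14/3, 107/2)
obs 7: x=4 → posterior Inverse-Gamma(31/6, 66)
obs 8: x=2 → posterior Inverse-Gamma(17/3, 141/2)
obs 9: x=2 → posterior Inverse-Gamma(37/6, 75)
obs 10: x=3/2 → posterior Inverse-Gamma(20/3, 625/8)
obs 11: x=1/4 → posterior Inverse-Gamma(43/6, 2525/32)
obs 12: x=-1/4 → posterior Inverse-Gamma(23/3, 1267/16)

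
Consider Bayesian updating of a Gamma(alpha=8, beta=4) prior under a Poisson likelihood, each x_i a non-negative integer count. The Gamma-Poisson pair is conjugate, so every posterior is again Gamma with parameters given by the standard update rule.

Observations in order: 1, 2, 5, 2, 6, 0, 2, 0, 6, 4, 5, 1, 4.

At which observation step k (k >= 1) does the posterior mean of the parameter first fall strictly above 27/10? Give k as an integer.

obs 1: x=1 → posterior Gamma(9, 5)
obs 2: x=2 → posterior Gamma(11, 6)
obs 3: x=5 → posterior Gamma(16, 7)
obs 4: x=2 → posterior Gamma(18, 8)
obs 5: x=6 → posterior Gamma(24, 9)
obs 6: x=0 → posterior Gamma(24, 10)
obs 7: x=2 → posterior Gamma(26, 11)
obs 8: x=0 → posterior Gamma(26, 12)
obs 9: x=6 → posterior Gamma(32, 13)
obs 10: x=4 → posterior Gamma(36, 14)
obs 11: x=5 → posterior Gamma(41, 15)
obs 12: x=1 → posterior Gamma(42, 16)
obs 13: x=4 → posterior Gamma(46, 17)

k = 11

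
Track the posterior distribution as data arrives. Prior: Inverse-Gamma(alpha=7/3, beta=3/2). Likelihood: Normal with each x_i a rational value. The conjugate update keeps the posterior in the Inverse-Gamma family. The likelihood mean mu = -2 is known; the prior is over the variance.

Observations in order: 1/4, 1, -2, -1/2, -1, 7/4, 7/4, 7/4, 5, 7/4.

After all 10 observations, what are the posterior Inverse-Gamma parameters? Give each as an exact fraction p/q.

alpha=22/3, beta=2009/32

obs 1: x=1/4 → posterior Inverse-Gamma(17/6, 129/32)
obs 2: x=1 → posterior Inverse-Gamma(10/3, 273/32)
obs 3: x=-2 → posterior Inverse-Gamma(23/6, 273/32)
obs 4: x=-1/2 → posterior Inverse-Gamma(13/3, 309/32)
obs 5: x=-1 → posterior Inverse-Gamma(29/6, 325/32)
obs 6: x=7/4 → posterior Inverse-Gamma(16/3, 275/16)
obs 7: x=7/4 → posterior Inverse-Gamma(35/6, 775/32)
obs 8: x=7/4 → posterior Inverse-Gamma(19/3, 125/4)
obs 9: x=5 → posterior Inverse-Gamma(41/6, 223/4)
obs 10: x=7/4 → posterior Inverse-Gamma(22/3, 2009/32)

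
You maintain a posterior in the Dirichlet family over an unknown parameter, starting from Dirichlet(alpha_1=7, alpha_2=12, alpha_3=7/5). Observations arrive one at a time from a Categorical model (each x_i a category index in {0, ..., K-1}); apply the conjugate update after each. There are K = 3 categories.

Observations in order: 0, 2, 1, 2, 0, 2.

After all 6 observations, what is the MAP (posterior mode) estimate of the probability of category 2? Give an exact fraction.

obs 1: x=0 → posterior Dirichlet(8, 12, 7/5)
obs 2: x=2 → posterior Dirichlet(8, 12, 12/5)
obs 3: x=1 → posterior Dirichlet(8, 13, 12/5)
obs 4: x=2 → posterior Dirichlet(8, 13, 17/5)
obs 5: x=0 → posterior Dirichlet(9, 13, 17/5)
obs 6: x=2 → posterior Dirichlet(9, 13, 22/5)

17/117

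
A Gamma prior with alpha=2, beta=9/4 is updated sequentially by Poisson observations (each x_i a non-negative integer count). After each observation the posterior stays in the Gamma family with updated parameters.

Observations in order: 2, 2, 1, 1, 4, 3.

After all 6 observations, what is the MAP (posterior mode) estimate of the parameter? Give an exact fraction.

obs 1: x=2 → posterior Gamma(4, 13/4)
obs 2: x=2 → posterior Gamma(6, 17/4)
obs 3: x=1 → posterior Gamma(7, 21/4)
obs 4: x=1 → posterior Gamma(8, 25/4)
obs 5: x=4 → posterior Gamma(12, 29/4)
obs 6: x=3 → posterior Gamma(15, 33/4)

56/33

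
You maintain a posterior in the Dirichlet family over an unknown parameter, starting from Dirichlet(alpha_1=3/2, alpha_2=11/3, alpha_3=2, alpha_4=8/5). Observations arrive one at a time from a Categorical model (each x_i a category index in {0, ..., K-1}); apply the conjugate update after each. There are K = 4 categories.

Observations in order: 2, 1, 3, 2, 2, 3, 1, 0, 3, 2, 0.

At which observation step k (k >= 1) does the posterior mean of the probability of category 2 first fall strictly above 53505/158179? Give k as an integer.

k = 5

obs 1: x=2 → posterior Dirichlet(3/2, 11/3, 3, 8/5)
obs 2: x=1 → posterior Dirichlet(3/2, 14/3, 3, 8/5)
obs 3: x=3 → posterior Dirichlet(3/2, 14/3, 3, 13/5)
obs 4: x=2 → posterior Dirichlet(3/2, 14/3, 4, 13/5)
obs 5: x=2 → posterior Dirichlet(3/2, 14/3, 5, 13/5)
obs 6: x=3 → posterior Dirichlet(3/2, 14/3, 5, 18/5)
obs 7: x=1 → posterior Dirichlet(3/2, 17/3, 5, 18/5)
obs 8: x=0 → posterior Dirichlet(5/2, 17/3, 5, 18/5)
obs 9: x=3 → posterior Dirichlet(5/2, 17/3, 5, 23/5)
obs 10: x=2 → posterior Dirichlet(5/2, 17/3, 6, 23/5)
obs 11: x=0 → posterior Dirichlet(7/2, 17/3, 6, 23/5)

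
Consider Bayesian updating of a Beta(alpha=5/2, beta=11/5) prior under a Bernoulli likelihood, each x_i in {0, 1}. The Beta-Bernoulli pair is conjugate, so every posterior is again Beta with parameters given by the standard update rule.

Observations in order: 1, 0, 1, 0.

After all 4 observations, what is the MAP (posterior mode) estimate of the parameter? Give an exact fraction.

35/67

obs 1: x=1 → posterior Beta(7/2, 11/5)
obs 2: x=0 → posterior Beta(7/2, 16/5)
obs 3: x=1 → posterior Beta(9/2, 16/5)
obs 4: x=0 → posterior Beta(9/2, 21/5)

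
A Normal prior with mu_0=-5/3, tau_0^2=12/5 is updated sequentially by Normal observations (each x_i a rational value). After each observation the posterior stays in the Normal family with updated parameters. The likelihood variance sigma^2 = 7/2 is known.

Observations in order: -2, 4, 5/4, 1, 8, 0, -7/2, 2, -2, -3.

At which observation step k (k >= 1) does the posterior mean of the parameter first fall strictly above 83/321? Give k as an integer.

k = 4

obs 1: x=-2 → posterior Normal(-319/177, 84/59)
obs 2: x=4 → posterior Normal(-31/249, 84/83)
obs 3: x=5/4 → posterior Normal(59/321, 84/107)
obs 4: x=1 → posterior Normal(1/3, 84/131)
obs 5: x=8 → posterior Normal(707/465, 84/155)
obs 6: x=0 → posterior Normal(707/537, 84/179)
obs 7: x=-7/2 → posterior Normal(65/87, 12/29)
obs 8: x=2 → posterior Normal(599/681, 84/227)
obs 9: x=-2 → posterior Normal(455/753, 84/251)
obs 10: x=-3 → posterior Normal(239/825, 84/275)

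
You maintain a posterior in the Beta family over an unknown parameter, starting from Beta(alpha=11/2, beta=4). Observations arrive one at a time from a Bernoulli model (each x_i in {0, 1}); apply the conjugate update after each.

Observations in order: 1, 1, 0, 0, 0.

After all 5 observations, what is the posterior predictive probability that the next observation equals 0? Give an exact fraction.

obs 1: x=1 → posterior Beta(13/2, 4)
obs 2: x=1 → posterior Beta(15/2, 4)
obs 3: x=0 → posterior Beta(15/2, 5)
obs 4: x=0 → posterior Beta(15/2, 6)
obs 5: x=0 → posterior Beta(15/2, 7)

14/29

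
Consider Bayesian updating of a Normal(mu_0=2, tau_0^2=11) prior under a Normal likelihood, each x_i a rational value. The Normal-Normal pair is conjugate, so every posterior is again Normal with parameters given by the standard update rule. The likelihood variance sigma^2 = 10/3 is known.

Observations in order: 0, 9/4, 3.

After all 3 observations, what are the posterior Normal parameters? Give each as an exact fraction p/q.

mu_0=773/436, tau_0^2=110/109

obs 1: x=0 → posterior Normal(20/43, 110/43)
obs 2: x=9/4 → posterior Normal(377/304, 55/38)
obs 3: x=3 → posterior Normal(773/436, 110/109)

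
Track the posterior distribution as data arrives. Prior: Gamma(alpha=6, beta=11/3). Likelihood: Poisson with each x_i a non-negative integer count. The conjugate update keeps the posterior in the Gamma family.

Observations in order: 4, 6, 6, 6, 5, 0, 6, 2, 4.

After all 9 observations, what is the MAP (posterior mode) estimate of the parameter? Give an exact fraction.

obs 1: x=4 → posterior Gamma(10, 14/3)
obs 2: x=6 → posterior Gamma(16, 17/3)
obs 3: x=6 → posterior Gamma(22, 20/3)
obs 4: x=6 → posterior Gamma(28, 23/3)
obs 5: x=5 → posterior Gamma(33, 26/3)
obs 6: x=0 → posterior Gamma(33, 29/3)
obs 7: x=6 → posterior Gamma(39, 32/3)
obs 8: x=2 → posterior Gamma(41, 35/3)
obs 9: x=4 → posterior Gamma(45, 38/3)

66/19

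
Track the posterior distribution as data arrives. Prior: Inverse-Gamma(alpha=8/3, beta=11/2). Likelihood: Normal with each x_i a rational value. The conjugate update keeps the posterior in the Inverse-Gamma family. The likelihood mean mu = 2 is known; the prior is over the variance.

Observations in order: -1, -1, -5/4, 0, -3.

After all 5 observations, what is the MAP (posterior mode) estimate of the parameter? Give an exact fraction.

3291/592

obs 1: x=-1 → posterior Inverse-Gamma(19/6, 10)
obs 2: x=-1 → posterior Inverse-Gamma(11/3, 29/2)
obs 3: x=-5/4 → posterior Inverse-Gamma(25/6, 633/32)
obs 4: x=0 → posterior Inverse-Gamma(14/3, 697/32)
obs 5: x=-3 → posterior Inverse-Gamma(31/6, 1097/32)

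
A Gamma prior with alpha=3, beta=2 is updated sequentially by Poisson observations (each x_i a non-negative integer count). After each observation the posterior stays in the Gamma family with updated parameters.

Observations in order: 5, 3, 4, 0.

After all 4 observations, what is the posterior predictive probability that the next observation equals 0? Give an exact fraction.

obs 1: x=5 → posterior Gamma(8, 3)
obs 2: x=3 → posterior Gamma(11, 4)
obs 3: x=4 → posterior Gamma(15, 5)
obs 4: x=0 → posterior Gamma(15, 6)

470184984576/4747561509943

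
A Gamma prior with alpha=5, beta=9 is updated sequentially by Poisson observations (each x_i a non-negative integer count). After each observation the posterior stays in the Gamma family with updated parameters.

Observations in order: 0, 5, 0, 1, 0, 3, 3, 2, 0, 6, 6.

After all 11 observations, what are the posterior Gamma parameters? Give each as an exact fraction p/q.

obs 1: x=0 → posterior Gamma(5, 10)
obs 2: x=5 → posterior Gamma(10, 11)
obs 3: x=0 → posterior Gamma(10, 12)
obs 4: x=1 → posterior Gamma(11, 13)
obs 5: x=0 → posterior Gamma(11, 14)
obs 6: x=3 → posterior Gamma(14, 15)
obs 7: x=3 → posterior Gamma(17, 16)
obs 8: x=2 → posterior Gamma(19, 17)
obs 9: x=0 → posterior Gamma(19, 18)
obs 10: x=6 → posterior Gamma(25, 19)
obs 11: x=6 → posterior Gamma(31, 20)

alpha=31, beta=20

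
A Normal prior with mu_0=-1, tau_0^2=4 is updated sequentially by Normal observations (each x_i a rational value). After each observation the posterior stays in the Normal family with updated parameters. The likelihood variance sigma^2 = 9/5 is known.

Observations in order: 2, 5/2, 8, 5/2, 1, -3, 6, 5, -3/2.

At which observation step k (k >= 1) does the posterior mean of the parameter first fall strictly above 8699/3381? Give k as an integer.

obs 1: x=2 → posterior Normal(31/29, 36/29)
obs 2: x=5/2 → posterior Normal(81/49, 36/49)
obs 3: x=8 → posterior Normal(241/69, 12/23)
obs 4: x=5/2 → posterior Normal(291/89, 36/89)
obs 5: x=1 → posterior Normal(311/109, 36/109)
obs 6: x=-3 → posterior Normal(251/129, 12/43)
obs 7: x=6 → posterior Normal(371/149, 36/149)
obs 8: x=5 → posterior Normal(471/169, 36/169)
obs 9: x=-3/2 → posterior Normal(7/3, 4/21)

k = 3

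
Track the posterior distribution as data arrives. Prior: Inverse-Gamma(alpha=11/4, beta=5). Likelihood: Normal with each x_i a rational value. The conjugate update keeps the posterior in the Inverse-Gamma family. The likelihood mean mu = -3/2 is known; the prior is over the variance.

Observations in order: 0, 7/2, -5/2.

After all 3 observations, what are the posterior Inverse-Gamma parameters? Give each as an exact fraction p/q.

obs 1: x=0 → posterior Inverse-Gamma(13/4, 49/8)
obs 2: x=7/2 → posterior Inverse-Gamma(15/4, 149/8)
obs 3: x=-5/2 → posterior Inverse-Gamma(17/4, 153/8)

alpha=17/4, beta=153/8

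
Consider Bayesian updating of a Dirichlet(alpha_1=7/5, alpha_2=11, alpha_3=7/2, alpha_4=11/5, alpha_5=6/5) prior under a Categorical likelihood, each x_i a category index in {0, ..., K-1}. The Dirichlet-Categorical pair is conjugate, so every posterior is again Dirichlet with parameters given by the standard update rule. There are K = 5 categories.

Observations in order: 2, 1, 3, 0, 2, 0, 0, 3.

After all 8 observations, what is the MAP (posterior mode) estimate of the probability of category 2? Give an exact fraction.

45/223

obs 1: x=2 → posterior Dirichlet(7/5, 11, 9/2, 11/5, 6/5)
obs 2: x=1 → posterior Dirichlet(7/5, 12, 9/2, 11/5, 6/5)
obs 3: x=3 → posterior Dirichlet(7/5, 12, 9/2, 16/5, 6/5)
obs 4: x=0 → posterior Dirichlet(12/5, 12, 9/2, 16/5, 6/5)
obs 5: x=2 → posterior Dirichlet(12/5, 12, 11/2, 16/5, 6/5)
obs 6: x=0 → posterior Dirichlet(17/5, 12, 11/2, 16/5, 6/5)
obs 7: x=0 → posterior Dirichlet(22/5, 12, 11/2, 16/5, 6/5)
obs 8: x=3 → posterior Dirichlet(22/5, 12, 11/2, 21/5, 6/5)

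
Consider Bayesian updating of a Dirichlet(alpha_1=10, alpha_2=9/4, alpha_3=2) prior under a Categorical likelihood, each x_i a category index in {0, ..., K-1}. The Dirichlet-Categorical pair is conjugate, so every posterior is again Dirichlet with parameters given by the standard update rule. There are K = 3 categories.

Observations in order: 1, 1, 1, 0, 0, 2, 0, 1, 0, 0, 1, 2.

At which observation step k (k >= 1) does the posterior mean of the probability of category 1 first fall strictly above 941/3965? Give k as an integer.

k = 2

obs 1: x=1 → posterior Dirichlet(10, 13/4, 2)
obs 2: x=1 → posterior Dirichlet(10, 17/4, 2)
obs 3: x=1 → posterior Dirichlet(10, 21/4, 2)
obs 4: x=0 → posterior Dirichlet(11, 21/4, 2)
obs 5: x=0 → posterior Dirichlet(12, 21/4, 2)
obs 6: x=2 → posterior Dirichlet(12, 21/4, 3)
obs 7: x=0 → posterior Dirichlet(13, 21/4, 3)
obs 8: x=1 → posterior Dirichlet(13, 25/4, 3)
obs 9: x=0 → posterior Dirichlet(14, 25/4, 3)
obs 10: x=0 → posterior Dirichlet(15, 25/4, 3)
obs 11: x=1 → posterior Dirichlet(15, 29/4, 3)
obs 12: x=2 → posterior Dirichlet(15, 29/4, 4)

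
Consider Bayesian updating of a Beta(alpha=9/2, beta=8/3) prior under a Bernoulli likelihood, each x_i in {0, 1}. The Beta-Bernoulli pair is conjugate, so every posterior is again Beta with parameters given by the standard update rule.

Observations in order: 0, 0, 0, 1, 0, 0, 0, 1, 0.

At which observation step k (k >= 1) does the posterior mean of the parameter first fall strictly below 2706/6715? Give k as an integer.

obs 1: x=0 → posterior Beta(9/2, 11/3)
obs 2: x=0 → posterior Beta(9/2, 14/3)
obs 3: x=0 → posterior Beta(9/2, 17/3)
obs 4: x=1 → posterior Beta(11/2, 17/3)
obs 5: x=0 → posterior Beta(11/2, 20/3)
obs 6: x=0 → posterior Beta(11/2, 23/3)
obs 7: x=0 → posterior Beta(11/2, 26/3)
obs 8: x=1 → posterior Beta(13/2, 26/3)
obs 9: x=0 → posterior Beta(13/2, 29/3)

k = 7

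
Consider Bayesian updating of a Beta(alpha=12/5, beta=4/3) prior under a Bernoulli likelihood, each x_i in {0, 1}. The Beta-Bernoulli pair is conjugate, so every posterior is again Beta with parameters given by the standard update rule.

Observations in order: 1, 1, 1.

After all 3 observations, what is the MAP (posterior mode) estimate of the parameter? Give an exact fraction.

66/71

obs 1: x=1 → posterior Beta(17/5, 4/3)
obs 2: x=1 → posterior Beta(22/5, 4/3)
obs 3: x=1 → posterior Beta(27/5, 4/3)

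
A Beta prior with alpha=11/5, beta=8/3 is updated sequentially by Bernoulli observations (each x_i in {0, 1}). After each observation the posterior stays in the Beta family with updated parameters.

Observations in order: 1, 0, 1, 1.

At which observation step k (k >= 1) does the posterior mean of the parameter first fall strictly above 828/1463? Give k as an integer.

obs 1: x=1 → posterior Beta(16/5, 8/3)
obs 2: x=0 → posterior Beta(16/5, 11/3)
obs 3: x=1 → posterior Beta(21/5, 11/3)
obs 4: x=1 → posterior Beta(26/5, 11/3)

k = 4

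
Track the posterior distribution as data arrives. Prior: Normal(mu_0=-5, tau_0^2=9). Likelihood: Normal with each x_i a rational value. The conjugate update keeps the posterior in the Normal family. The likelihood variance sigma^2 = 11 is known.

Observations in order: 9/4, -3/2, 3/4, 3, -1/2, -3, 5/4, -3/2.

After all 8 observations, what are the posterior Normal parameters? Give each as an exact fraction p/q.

obs 1: x=9/4 → posterior Normal(-139/80, 99/20)
obs 2: x=-3/2 → posterior Normal(-193/116, 99/29)
obs 3: x=3/4 → posterior Normal(-83/76, 99/38)
obs 4: x=3 → posterior Normal(-29/94, 99/47)
obs 5: x=-1/2 → posterior Normal(-19/56, 99/56)
obs 6: x=-3 → posterior Normal(-46/65, 99/65)
obs 7: x=5/4 → posterior Normal(-139/296, 99/74)
obs 8: x=-3/2 → posterior Normal(-193/332, 99/83)

mu_0=-193/332, tau_0^2=99/83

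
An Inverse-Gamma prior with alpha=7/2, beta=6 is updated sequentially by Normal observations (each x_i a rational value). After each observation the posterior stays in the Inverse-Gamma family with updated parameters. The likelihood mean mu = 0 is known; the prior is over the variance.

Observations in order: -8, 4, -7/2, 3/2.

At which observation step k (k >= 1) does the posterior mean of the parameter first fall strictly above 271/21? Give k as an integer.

obs 1: x=-8 → posterior Inverse-Gamma(4, 38)
obs 2: x=4 → posterior Inverse-Gamma(9/2, 46)
obs 3: x=-7/2 → posterior Inverse-Gamma(5, 417/8)
obs 4: x=3/2 → posterior Inverse-Gamma(11/2, 213/4)

k = 2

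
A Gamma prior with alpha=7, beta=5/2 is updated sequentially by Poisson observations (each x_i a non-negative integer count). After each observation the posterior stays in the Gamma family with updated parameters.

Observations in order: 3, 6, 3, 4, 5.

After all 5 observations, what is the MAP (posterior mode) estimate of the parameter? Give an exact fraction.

obs 1: x=3 → posterior Gamma(10, 7/2)
obs 2: x=6 → posterior Gamma(16, 9/2)
obs 3: x=3 → posterior Gamma(19, 11/2)
obs 4: x=4 → posterior Gamma(23, 13/2)
obs 5: x=5 → posterior Gamma(28, 15/2)

18/5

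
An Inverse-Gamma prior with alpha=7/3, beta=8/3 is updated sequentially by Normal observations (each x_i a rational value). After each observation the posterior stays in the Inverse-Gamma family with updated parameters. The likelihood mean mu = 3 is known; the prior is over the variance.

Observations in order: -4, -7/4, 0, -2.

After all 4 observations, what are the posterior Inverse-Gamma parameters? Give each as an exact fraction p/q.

obs 1: x=-4 → posterior Inverse-Gamma(17/6, 163/6)
obs 2: x=-7/4 → posterior Inverse-Gamma(10/3, 3691/96)
obs 3: x=0 → posterior Inverse-Gamma(23/6, 4123/96)
obs 4: x=-2 → posterior Inverse-Gamma(13/3, 5323/96)

alpha=13/3, beta=5323/96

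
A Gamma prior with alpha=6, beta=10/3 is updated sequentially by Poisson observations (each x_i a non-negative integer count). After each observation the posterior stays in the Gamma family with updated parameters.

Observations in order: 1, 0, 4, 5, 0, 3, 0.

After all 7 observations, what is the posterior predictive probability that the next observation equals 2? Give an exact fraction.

obs 1: x=1 → posterior Gamma(7, 13/3)
obs 2: x=0 → posterior Gamma(7, 16/3)
obs 3: x=4 → posterior Gamma(11, 19/3)
obs 4: x=5 → posterior Gamma(16, 22/3)
obs 5: x=0 → posterior Gamma(16, 25/3)
obs 6: x=3 → posterior Gamma(19, 28/3)
obs 7: x=0 → posterior Gamma(19, 31/3)

18528416198074688746480707237705/72448143694767045089246279892992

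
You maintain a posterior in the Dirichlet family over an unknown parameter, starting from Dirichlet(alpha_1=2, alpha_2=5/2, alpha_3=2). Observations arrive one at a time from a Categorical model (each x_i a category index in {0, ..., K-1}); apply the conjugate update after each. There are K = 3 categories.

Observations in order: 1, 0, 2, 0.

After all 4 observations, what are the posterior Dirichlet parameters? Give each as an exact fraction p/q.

alpha_1=4, alpha_2=7/2, alpha_3=3

obs 1: x=1 → posterior Dirichlet(2, 7/2, 2)
obs 2: x=0 → posterior Dirichlet(3, 7/2, 2)
obs 3: x=2 → posterior Dirichlet(3, 7/2, 3)
obs 4: x=0 → posterior Dirichlet(4, 7/2, 3)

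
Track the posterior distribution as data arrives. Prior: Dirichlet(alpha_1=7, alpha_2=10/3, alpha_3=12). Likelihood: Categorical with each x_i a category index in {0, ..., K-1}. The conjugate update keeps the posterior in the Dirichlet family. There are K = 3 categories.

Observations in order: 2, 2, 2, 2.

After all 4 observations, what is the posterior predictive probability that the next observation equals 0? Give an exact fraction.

obs 1: x=2 → posterior Dirichlet(7, 10/3, 13)
obs 2: x=2 → posterior Dirichlet(7, 10/3, 14)
obs 3: x=2 → posterior Dirichlet(7, 10/3, 15)
obs 4: x=2 → posterior Dirichlet(7, 10/3, 16)

21/79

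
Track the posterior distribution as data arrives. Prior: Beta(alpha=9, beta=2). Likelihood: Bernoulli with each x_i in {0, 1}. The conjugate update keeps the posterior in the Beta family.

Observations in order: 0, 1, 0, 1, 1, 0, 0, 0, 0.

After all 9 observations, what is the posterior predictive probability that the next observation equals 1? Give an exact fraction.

obs 1: x=0 → posterior Beta(9, 3)
obs 2: x=1 → posterior Beta(10, 3)
obs 3: x=0 → posterior Beta(10, 4)
obs 4: x=1 → posterior Beta(11, 4)
obs 5: x=1 → posterior Beta(12, 4)
obs 6: x=0 → posterior Beta(12, 5)
obs 7: x=0 → posterior Beta(12, 6)
obs 8: x=0 → posterior Beta(12, 7)
obs 9: x=0 → posterior Beta(12, 8)

3/5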